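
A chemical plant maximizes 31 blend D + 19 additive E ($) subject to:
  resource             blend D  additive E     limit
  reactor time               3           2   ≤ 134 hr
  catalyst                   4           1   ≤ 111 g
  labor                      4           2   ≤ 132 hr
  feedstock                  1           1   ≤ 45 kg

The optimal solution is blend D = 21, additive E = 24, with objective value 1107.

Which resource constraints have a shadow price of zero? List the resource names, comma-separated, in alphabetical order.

reactor time: 111/134 (slack 23)
catalyst: 108/111 (slack 3)
labor: 132/132 (binding)
feedstock: 45/45 (binding)
By complementary slackness, a constraint with positive slack has shadow price 0 → catalyst, reactor time.

catalyst, reactor time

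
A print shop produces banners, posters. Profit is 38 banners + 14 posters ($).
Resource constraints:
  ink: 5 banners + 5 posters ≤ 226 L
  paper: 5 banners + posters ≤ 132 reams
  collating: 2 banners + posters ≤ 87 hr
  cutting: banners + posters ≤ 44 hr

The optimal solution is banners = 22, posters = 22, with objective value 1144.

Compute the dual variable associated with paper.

6

Check each constraint at x*: ink 220/226 (slack 6); paper 132/132 (tight); collating 66/87 (slack 21); cutting 44/44 (tight).
Since ink, collating are not tight, their duals are 0.
The binding rows give the dual system: 5·y_paper + 1·y_cutting = 38 and 1·y_paper + 1·y_cutting = 14.
This yields shadow prices y_paper = 6, y_cutting = 8.
Shadow price of paper = 6.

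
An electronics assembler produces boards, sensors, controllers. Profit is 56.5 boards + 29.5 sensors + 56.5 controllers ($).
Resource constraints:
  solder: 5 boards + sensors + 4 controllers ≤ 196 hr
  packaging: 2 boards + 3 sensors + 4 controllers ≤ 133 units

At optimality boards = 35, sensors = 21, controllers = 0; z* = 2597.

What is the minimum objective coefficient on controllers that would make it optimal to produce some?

62

Both solder and packaging are binding at x*.
The binding rows give the dual system: 5·y_solder + 2·y_packaging = 56.5 and 1·y_solder + 3·y_packaging = 29.5.
Solving: y_solder = 8.5, y_packaging = 7.
controllers enters the basis when its profit ≥ yᵀa₃ = 8.5·4 + 7·4 = 62.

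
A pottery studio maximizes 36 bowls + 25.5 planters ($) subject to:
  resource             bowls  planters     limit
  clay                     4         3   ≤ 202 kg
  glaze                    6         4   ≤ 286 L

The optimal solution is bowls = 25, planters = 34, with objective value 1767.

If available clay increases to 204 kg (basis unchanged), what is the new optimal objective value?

1776

Both clay and glaze are binding at x*.
From A_Bᵀ y = c: 4·y_clay + 6·y_glaze = 36; 3·y_clay + 4·y_glaze = 25.5.
Solving: y_clay = 4.5, y_glaze = 3.
Δz = y_clay·Δb = 4.5 × (2) = 9, so new z* = 1767 + 9 = 1776.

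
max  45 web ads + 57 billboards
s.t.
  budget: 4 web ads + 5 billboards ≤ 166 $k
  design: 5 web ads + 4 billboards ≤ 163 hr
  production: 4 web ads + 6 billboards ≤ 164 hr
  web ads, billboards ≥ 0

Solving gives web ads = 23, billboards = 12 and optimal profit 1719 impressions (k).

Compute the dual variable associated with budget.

At the optimum: budget uses 152 of 166 (slack = 14); design uses 163 of 163 (binding); production uses 164 of 164 (binding).
Slack constraints have shadow price 0 (complementary slackness).
Dual feasibility on the basic columns requires 5·y_design + 4·y_production = 45, 4·y_design + 6·y_production = 57.
This yields shadow prices y_design = 3, y_production = 7.5.
Shadow price of budget = 0.

0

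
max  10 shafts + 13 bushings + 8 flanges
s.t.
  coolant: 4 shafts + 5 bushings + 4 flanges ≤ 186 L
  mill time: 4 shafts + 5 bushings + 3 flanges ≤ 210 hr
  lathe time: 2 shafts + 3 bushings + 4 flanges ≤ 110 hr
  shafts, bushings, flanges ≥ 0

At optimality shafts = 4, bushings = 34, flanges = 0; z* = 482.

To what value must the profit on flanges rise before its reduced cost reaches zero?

12

Binding: coolant and lathe time. Non-binding: mill time (24 unused).
Since mill time is not tight, its dual is 0.
From A_Bᵀ y = c: 4·y_coolant + 2·y_lathe time = 10; 5·y_coolant + 3·y_lathe time = 13.
Solving: y_coolant = 2, y_lathe time = 1.
flanges enters the basis when its profit ≥ yᵀa₃ = 2·4 + 1·4 = 12.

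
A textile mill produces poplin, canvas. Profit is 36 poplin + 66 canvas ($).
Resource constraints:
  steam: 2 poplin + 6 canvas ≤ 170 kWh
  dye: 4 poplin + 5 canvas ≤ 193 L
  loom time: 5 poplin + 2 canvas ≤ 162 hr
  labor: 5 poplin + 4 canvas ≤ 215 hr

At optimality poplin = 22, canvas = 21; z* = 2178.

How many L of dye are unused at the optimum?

dye used = 4·22 + 5·21 = 193; slack = 193 − 193 = 0.

0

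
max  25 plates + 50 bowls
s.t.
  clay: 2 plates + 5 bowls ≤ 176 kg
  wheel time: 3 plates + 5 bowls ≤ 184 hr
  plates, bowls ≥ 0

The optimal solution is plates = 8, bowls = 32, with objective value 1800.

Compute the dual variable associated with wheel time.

5

Both clay and wheel time are binding at x*.
Dual feasibility on the basic columns requires 2·y_clay + 3·y_wheel time = 25, 5·y_clay + 5·y_wheel time = 50.
→ y_clay = 5 and y_wheel time = 5.
Shadow price of wheel time = 5.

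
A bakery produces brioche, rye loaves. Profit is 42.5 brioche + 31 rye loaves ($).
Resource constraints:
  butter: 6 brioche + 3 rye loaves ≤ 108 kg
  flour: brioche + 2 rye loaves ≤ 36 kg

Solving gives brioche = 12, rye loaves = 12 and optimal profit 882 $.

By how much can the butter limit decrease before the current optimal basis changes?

54

Binding constraints: butter, flour. The basis is B = [[6,3],[1,2]] with det 9.
Per unit decrease in butter, x* moves by d = (-0.2222, 0.1111).
The basis stays optimal until brioche reaches 0; allowable decrease = 54 kg.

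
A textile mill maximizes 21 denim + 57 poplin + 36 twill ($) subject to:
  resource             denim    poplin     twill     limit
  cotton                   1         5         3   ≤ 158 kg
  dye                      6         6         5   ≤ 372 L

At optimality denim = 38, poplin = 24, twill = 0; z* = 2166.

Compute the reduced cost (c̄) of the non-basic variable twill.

-1

At the optimum: cotton uses 158 of 158 (binding); dye uses 372 of 372 (binding).
The binding rows give the dual system: 1·y_cotton + 6·y_dye = 21 and 5·y_cotton + 6·y_dye = 57.
→ y_cotton = 9 and y_dye = 2.
Reduced cost of twill: c₃ − yᵀa₃ = 36 − (9·3 + 2·5) = 36 − 37 = -1.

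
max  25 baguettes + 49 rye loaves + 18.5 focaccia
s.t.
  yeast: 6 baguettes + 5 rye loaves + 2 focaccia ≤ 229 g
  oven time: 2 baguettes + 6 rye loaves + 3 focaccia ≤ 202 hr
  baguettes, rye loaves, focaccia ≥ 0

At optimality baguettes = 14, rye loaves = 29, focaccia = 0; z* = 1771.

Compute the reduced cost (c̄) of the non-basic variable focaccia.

Both yeast and oven time are binding at x*.
From A_Bᵀ y = c: 6·y_yeast + 2·y_oven time = 25; 5·y_yeast + 6·y_oven time = 49.
This yields shadow prices y_yeast = 2, y_oven time = 6.5.
Reduced cost of focaccia: c₃ − yᵀa₃ = 18.5 − (2·2 + 6.5·3) = 18.5 − 23.5 = -5.

-5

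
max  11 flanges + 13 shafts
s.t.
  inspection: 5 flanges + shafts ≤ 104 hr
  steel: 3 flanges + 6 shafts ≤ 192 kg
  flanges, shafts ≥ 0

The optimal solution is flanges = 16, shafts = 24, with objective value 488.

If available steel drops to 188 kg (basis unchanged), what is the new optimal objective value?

480

At the optimum: inspection uses 104 of 104 (binding); steel uses 192 of 192 (binding).
The binding rows give the dual system: 5·y_inspection + 3·y_steel = 11 and 1·y_inspection + 6·y_steel = 13.
Solving: y_inspection = 1, y_steel = 2.
Δz = y_steel·Δb = 2 × (-4) = -8, so new z* = 488 − 8 = 480.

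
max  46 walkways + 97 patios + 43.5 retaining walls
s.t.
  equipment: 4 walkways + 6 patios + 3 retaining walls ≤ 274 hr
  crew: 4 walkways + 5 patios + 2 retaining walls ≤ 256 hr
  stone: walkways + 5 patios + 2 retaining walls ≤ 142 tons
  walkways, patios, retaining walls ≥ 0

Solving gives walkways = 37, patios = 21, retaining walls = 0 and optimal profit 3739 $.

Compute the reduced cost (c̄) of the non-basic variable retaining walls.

-1

Check each constraint at x*: equipment 274/274 (tight); crew 253/256 (slack 3); stone 142/142 (tight).
Slack constraints have shadow price 0 (complementary slackness).
From A_Bᵀ y = c: 4·y_equipment + 1·y_stone = 46; 6·y_equipment + 5·y_stone = 97.
This yields shadow prices y_equipment = 9.5, y_stone = 8.
Reduced cost of retaining walls: c₃ − yᵀa₃ = 43.5 − (9.5·3 + 8·2) = 43.5 − 44.5 = -1.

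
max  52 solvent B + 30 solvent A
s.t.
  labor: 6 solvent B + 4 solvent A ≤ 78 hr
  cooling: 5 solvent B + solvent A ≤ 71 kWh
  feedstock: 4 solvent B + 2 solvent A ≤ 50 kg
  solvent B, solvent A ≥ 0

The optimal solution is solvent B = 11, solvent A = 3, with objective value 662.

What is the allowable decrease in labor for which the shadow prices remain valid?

Binding constraints: labor, feedstock. The basis is B = [[6,4],[4,2]] with det -4.
Per unit decrease in labor, x* moves by d = (0.5, -1).
The basis stays optimal until solvent A reaches 0; allowable decrease = 3 hr.

3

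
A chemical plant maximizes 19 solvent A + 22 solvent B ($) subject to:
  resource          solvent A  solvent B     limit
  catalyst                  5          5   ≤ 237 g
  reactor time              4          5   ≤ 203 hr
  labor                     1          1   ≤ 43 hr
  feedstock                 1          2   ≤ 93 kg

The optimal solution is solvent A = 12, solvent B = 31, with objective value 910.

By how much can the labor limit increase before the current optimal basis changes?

Binding constraints: reactor time, labor. The basis is B = [[4,5],[1,1]] with det -1.
Per unit increase in labor, x* moves by d = (5, -4).
The basis stays optimal until catalyst becomes binding; allowable increase = 4.4 hr.

4.4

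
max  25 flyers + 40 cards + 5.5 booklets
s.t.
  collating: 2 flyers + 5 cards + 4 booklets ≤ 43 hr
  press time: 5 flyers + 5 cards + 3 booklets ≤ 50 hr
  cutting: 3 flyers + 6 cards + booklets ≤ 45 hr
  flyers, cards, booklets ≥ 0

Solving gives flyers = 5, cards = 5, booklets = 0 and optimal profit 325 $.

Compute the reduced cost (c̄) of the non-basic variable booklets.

Binding: press time and cutting. Non-binding: collating (8 unused).
Since collating is not tight, its dual is 0.
The binding rows give the dual system: 5·y_press time + 3·y_cutting = 25 and 5·y_press time + 6·y_cutting = 40.
Solving: y_press time = 2, y_cutting = 5.
Reduced cost of booklets: c₃ − yᵀa₃ = 5.5 − (2·3 + 5·1) = 5.5 − 11 = -5.5.

-5.5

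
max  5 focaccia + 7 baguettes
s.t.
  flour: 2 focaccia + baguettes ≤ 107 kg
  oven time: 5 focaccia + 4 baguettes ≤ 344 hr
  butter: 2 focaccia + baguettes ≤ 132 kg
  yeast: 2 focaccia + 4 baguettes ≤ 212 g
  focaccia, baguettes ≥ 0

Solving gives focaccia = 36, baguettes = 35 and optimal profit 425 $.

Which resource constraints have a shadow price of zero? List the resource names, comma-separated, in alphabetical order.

butter, oven time

flour: 107/107 (binding)
oven time: 320/344 (slack 24)
butter: 107/132 (slack 25)
yeast: 212/212 (binding)
By complementary slackness, a constraint with positive slack has shadow price 0 → butter, oven time.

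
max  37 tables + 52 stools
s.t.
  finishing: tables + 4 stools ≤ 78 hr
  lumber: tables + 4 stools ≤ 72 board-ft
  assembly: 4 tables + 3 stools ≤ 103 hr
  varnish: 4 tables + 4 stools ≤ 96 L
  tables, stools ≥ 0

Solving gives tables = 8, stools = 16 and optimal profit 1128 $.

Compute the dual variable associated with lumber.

5

Binding: lumber and varnish. Non-binding: finishing (6 unused), assembly (23 unused).
Since finishing, assembly are not tight, their duals are 0.
The binding rows give the dual system: 1·y_lumber + 4·y_varnish = 37 and 4·y_lumber + 4·y_varnish = 52.
Solving: y_lumber = 5, y_varnish = 8.
Shadow price of lumber = 5.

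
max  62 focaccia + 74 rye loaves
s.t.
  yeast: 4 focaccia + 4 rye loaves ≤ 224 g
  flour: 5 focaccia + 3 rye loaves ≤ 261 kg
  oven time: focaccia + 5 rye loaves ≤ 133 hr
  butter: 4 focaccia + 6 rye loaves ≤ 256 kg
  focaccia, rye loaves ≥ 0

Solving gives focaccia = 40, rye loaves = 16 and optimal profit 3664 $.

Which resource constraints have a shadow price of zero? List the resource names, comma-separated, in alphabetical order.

flour, oven time

yeast: 224/224 (binding)
flour: 248/261 (slack 13)
oven time: 120/133 (slack 13)
butter: 256/256 (binding)
By complementary slackness, a constraint with positive slack has shadow price 0 → flour, oven time.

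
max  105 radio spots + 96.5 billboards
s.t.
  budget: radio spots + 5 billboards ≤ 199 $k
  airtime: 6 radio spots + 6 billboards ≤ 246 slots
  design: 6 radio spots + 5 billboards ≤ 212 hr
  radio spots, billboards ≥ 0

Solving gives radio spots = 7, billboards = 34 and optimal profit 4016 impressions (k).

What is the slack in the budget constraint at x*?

budget used = 1·7 + 5·34 = 177; slack = 199 − 177 = 22.

22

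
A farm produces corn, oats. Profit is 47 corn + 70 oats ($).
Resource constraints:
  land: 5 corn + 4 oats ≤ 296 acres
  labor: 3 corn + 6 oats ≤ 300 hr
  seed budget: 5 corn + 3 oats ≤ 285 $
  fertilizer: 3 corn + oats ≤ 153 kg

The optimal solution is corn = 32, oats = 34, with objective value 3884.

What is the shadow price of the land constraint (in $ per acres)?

4

Check each constraint at x*: land 296/296 (tight); labor 300/300 (tight); seed budget 262/285 (slack 23); fertilizer 130/153 (slack 23).
Since seed budget, fertilizer are not tight, their duals are 0.
The binding rows give the dual system: 5·y_land + 3·y_labor = 47 and 4·y_land + 6·y_labor = 70.
→ y_land = 4 and y_labor = 9.
Shadow price of land = 4.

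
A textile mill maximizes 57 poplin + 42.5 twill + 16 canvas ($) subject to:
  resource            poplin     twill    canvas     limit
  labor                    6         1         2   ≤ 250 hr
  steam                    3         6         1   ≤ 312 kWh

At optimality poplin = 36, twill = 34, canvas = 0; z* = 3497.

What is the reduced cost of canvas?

-3

At the optimum: labor uses 250 of 250 (binding); steam uses 312 of 312 (binding).
From A_Bᵀ y = c: 6·y_labor + 3·y_steam = 57; 1·y_labor + 6·y_steam = 42.5.
This yields shadow prices y_labor = 6.5, y_steam = 6.
Reduced cost of canvas: c₃ − yᵀa₃ = 16 − (6.5·2 + 6·1) = 16 − 19 = -3.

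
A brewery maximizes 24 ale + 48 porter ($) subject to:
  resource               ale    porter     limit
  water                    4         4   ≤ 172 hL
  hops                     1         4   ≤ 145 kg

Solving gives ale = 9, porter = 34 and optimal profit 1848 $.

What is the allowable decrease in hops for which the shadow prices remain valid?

Binding constraints: water, hops. The basis is B = [[4,4],[1,4]] with det 12.
Per unit decrease in hops, x* moves by d = (0.3333, -0.3333).
The basis stays optimal until porter reaches 0; allowable decrease = 102 kg.

102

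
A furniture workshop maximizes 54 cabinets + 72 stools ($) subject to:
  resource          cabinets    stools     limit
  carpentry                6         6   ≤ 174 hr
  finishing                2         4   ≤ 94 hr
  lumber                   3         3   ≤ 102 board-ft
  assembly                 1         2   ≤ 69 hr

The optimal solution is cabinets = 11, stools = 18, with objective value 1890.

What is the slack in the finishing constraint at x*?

0

finishing used = 2·11 + 4·18 = 94; slack = 94 − 94 = 0.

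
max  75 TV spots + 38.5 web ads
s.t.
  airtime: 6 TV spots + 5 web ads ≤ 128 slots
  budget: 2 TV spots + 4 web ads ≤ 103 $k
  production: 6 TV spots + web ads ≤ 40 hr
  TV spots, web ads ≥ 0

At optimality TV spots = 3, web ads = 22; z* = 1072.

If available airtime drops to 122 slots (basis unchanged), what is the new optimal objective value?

At the optimum: airtime uses 128 of 128 (binding); budget uses 94 of 103 (slack = 9); production uses 40 of 40 (binding).
Since budget is not tight, its dual is 0.
Dual feasibility on the basic columns requires 6·y_airtime + 6·y_production = 75, 5·y_airtime + 1·y_production = 38.5.
Solving: y_airtime = 6.5, y_production = 6.
Δz = y_airtime·Δb = 6.5 × (-6) = -39, so new z* = 1072 − 39 = 1033.

1033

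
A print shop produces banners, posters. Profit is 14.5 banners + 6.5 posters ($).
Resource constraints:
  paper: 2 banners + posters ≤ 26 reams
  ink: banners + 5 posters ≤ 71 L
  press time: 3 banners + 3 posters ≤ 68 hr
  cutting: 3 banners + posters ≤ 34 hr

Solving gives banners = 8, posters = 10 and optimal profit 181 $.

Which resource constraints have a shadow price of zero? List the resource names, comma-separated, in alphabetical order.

paper: 26/26 (binding)
ink: 58/71 (slack 13)
press time: 54/68 (slack 14)
cutting: 34/34 (binding)
By complementary slackness, a constraint with positive slack has shadow price 0 → ink, press time.

ink, press time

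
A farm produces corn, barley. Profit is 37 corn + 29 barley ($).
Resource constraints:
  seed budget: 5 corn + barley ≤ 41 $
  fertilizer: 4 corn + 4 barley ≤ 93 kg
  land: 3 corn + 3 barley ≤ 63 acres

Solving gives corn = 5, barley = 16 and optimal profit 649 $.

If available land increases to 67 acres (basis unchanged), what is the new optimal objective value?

685

Binding: seed budget and land. Non-binding: fertilizer (9 unused).
Slack constraints have shadow price 0 (complementary slackness).
From A_Bᵀ y = c: 5·y_seed budget + 3·y_land = 37; 1·y_seed budget + 3·y_land = 29.
Solving: y_seed budget = 2, y_land = 9.
Δz = y_land·Δb = 9 × (4) = 36, so new z* = 649 + 36 = 685.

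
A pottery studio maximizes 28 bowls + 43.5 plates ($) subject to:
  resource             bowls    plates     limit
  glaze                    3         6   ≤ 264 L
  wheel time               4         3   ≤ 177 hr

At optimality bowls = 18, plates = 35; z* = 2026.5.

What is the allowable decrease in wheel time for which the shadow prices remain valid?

45

Binding constraints: glaze, wheel time. The basis is B = [[3,6],[4,3]] with det -15.
Per unit decrease in wheel time, x* moves by d = (-0.4, 0.2).
The basis stays optimal until bowls reaches 0; allowable decrease = 45 hr.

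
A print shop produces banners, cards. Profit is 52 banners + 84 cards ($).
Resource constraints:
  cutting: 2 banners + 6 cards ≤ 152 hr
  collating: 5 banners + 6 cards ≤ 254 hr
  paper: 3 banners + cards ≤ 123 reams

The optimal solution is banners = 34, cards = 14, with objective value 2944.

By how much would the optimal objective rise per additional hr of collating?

8

Binding: cutting and collating. Non-binding: paper (7 unused).
Slack constraints have shadow price 0 (complementary slackness).
The binding rows give the dual system: 2·y_cutting + 5·y_collating = 52 and 6·y_cutting + 6·y_collating = 84.
→ y_cutting = 6 and y_collating = 8.
Shadow price of collating = 8.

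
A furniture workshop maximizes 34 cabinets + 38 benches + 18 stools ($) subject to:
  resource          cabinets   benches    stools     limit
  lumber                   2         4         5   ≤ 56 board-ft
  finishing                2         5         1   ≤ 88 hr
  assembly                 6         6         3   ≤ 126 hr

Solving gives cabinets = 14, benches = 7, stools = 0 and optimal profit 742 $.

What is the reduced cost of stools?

Binding: lumber and assembly. Non-binding: finishing (25 unused).
Slack constraints have shadow price 0 (complementary slackness).
Dual feasibility on the basic columns requires 2·y_lumber + 6·y_assembly = 34, 4·y_lumber + 6·y_assembly = 38.
Solving: y_lumber = 2, y_assembly = 5.
Reduced cost of stools: c₃ − yᵀa₃ = 18 − (2·5 + 5·3) = 18 − 25 = -7.

-7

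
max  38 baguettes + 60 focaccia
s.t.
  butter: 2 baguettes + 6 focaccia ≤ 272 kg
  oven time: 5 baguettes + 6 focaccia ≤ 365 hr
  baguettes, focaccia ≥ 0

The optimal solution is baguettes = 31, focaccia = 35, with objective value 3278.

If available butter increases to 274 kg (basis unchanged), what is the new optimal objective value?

Check each constraint at x*: butter 272/272 (tight); oven time 365/365 (tight).
From A_Bᵀ y = c: 2·y_butter + 5·y_oven time = 38; 6·y_butter + 6·y_oven time = 60.
This yields shadow prices y_butter = 4, y_oven time = 6.
Δz = y_butter·Δb = 4 × (2) = 8, so new z* = 3278 + 8 = 3286.

3286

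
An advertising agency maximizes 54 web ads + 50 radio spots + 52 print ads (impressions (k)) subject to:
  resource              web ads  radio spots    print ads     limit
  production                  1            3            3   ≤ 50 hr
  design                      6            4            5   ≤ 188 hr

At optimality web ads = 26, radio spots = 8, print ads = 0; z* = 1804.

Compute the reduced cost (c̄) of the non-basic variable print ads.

-6

Check each constraint at x*: production 50/50 (tight); design 188/188 (tight).
The binding rows give the dual system: 1·y_production + 6·y_design = 54 and 3·y_production + 4·y_design = 50.
This yields shadow prices y_production = 6, y_design = 8.
Reduced cost of print ads: c₃ − yᵀa₃ = 52 − (6·3 + 8·5) = 52 − 58 = -6.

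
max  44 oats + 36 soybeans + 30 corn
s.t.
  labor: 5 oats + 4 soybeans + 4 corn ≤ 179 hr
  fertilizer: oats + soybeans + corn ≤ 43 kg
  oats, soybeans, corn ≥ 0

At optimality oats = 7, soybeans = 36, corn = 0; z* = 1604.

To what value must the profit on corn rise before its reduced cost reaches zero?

36

Both labor and fertilizer are binding at x*.
The binding rows give the dual system: 5·y_labor + 1·y_fertilizer = 44 and 4·y_labor + 1·y_fertilizer = 36.
Solving: y_labor = 8, y_fertilizer = 4.
corn enters the basis when its profit ≥ yᵀa₃ = 8·4 + 4·1 = 36.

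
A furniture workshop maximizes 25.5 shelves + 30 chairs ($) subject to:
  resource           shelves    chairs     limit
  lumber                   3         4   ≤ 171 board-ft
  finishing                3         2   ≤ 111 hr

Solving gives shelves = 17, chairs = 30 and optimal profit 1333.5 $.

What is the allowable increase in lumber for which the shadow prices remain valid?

Binding constraints: lumber, finishing. The basis is B = [[3,4],[3,2]] with det -6.
Per unit increase in lumber, x* moves by d = (-0.3333, 0.5).
The basis stays optimal until shelves reaches 0; allowable increase = 51 board-ft.

51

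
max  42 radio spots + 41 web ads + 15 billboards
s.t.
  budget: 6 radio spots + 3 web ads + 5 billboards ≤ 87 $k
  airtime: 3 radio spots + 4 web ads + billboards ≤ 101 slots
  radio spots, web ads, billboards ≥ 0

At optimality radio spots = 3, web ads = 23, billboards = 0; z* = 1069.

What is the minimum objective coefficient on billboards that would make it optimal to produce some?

Both budget and airtime are binding at x*.
From A_Bᵀ y = c: 6·y_budget + 3·y_airtime = 42; 3·y_budget + 4·y_airtime = 41.
→ y_budget = 3 and y_airtime = 8.
billboards enters the basis when its profit ≥ yᵀa₃ = 3·5 + 8·1 = 23.

23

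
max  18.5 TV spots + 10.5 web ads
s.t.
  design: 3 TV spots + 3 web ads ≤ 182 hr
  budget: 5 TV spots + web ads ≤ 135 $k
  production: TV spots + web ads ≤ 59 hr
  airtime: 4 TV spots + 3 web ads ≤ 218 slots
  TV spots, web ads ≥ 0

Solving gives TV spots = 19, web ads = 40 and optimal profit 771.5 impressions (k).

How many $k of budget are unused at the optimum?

0

budget used = 5·19 + 1·40 = 135; slack = 135 − 135 = 0.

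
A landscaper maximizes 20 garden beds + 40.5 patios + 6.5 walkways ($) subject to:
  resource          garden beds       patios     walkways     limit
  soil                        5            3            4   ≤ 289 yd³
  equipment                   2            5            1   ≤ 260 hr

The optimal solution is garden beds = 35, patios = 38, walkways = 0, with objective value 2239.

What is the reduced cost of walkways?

Check each constraint at x*: soil 289/289 (tight); equipment 260/260 (tight).
Dual feasibility on the basic columns requires 5·y_soil + 2·y_equipment = 20, 3·y_soil + 5·y_equipment = 40.5.
→ y_soil = 1 and y_equipment = 7.5.
Reduced cost of walkways: c₃ − yᵀa₃ = 6.5 − (1·4 + 7.5·1) = 6.5 − 11.5 = -5.

-5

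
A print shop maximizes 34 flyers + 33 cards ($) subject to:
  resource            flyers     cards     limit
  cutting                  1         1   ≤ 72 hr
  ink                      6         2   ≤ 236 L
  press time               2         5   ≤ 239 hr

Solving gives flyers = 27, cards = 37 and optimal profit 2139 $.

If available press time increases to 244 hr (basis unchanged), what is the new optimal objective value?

At the optimum: cutting uses 64 of 72 (slack = 8); ink uses 236 of 236 (binding); press time uses 239 of 239 (binding).
Slack constraints have shadow price 0 (complementary slackness).
From A_Bᵀ y = c: 6·y_ink + 2·y_press time = 34; 2·y_ink + 5·y_press time = 33.
This yields shadow prices y_ink = 4, y_press time = 5.
Δz = y_press time·Δb = 5 × (5) = 25, so new z* = 2139 + 25 = 2164.

2164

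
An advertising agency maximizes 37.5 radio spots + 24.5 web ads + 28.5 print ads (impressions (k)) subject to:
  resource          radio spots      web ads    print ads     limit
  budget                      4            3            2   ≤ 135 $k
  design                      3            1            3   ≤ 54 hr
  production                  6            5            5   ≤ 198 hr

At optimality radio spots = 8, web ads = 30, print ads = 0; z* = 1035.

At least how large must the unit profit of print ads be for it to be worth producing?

Check each constraint at x*: budget 122/135 (slack 13); design 54/54 (tight); production 198/198 (tight).
Slack constraints have shadow price 0 (complementary slackness).
Dual feasibility on the basic columns requires 3·y_design + 6·y_production = 37.5, 1·y_design + 5·y_production = 24.5.
→ y_design = 4.5 and y_production = 4.
print ads enters the basis when its profit ≥ yᵀa₃ = 4.5·3 + 4·5 = 33.5.

33.5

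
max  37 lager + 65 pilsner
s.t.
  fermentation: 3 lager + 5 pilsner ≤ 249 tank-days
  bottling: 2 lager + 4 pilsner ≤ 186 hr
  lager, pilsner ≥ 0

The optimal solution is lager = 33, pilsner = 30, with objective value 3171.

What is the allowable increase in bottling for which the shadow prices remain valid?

13.2

Binding constraints: fermentation, bottling. The basis is B = [[3,5],[2,4]] with det 2.
Per unit increase in bottling, x* moves by d = (-2.5, 1.5).
The basis stays optimal until lager reaches 0; allowable increase = 13.2 hr.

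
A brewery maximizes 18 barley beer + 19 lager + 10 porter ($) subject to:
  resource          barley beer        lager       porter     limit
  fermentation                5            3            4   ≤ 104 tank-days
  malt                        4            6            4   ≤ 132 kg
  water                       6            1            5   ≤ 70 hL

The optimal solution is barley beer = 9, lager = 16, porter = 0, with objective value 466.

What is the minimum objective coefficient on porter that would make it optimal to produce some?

17

Binding: malt and water. Non-binding: fermentation (11 unused).
Slack constraints have shadow price 0 (complementary slackness).
Dual feasibility on the basic columns requires 4·y_malt + 6·y_water = 18, 6·y_malt + 1·y_water = 19.
→ y_malt = 3 and y_water = 1.
porter enters the basis when its profit ≥ yᵀa₃ = 3·4 + 1·5 = 17.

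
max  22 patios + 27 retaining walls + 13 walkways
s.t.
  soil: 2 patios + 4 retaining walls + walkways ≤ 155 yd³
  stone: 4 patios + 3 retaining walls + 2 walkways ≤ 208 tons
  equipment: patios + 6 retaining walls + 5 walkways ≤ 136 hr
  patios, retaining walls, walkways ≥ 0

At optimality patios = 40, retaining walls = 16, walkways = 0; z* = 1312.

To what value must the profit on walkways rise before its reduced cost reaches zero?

20

Check each constraint at x*: soil 144/155 (slack 11); stone 208/208 (tight); equipment 136/136 (tight).
Slack constraints have shadow price 0 (complementary slackness).
From A_Bᵀ y = c: 4·y_stone + 1·y_equipment = 22; 3·y_stone + 6·y_equipment = 27.
Solving: y_stone = 5, y_equipment = 2.
walkways enters the basis when its profit ≥ yᵀa₃ = 5·2 + 2·5 = 20.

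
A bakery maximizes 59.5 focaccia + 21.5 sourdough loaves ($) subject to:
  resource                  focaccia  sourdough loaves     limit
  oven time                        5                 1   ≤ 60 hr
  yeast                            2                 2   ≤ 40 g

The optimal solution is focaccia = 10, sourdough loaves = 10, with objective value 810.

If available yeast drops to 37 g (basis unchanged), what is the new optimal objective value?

Check each constraint at x*: oven time 60/60 (tight); yeast 40/40 (tight).
Dual feasibility on the basic columns requires 5·y_oven time + 2·y_yeast = 59.5, 1·y_oven time + 2·y_yeast = 21.5.
Solving: y_oven time = 9.5, y_yeast = 6.
Δz = y_yeast·Δb = 6 × (-3) = -18, so new z* = 810 − 18 = 792.

792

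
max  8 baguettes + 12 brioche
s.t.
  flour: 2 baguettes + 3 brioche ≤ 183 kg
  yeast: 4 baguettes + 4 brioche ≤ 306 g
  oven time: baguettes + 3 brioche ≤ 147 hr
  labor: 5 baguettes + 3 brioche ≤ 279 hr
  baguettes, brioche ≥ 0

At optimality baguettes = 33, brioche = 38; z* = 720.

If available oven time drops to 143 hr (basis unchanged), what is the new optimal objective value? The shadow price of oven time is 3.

708

Δb = -4, so new z* = 720 + (3)·(-4) = 720 − 12 = 708.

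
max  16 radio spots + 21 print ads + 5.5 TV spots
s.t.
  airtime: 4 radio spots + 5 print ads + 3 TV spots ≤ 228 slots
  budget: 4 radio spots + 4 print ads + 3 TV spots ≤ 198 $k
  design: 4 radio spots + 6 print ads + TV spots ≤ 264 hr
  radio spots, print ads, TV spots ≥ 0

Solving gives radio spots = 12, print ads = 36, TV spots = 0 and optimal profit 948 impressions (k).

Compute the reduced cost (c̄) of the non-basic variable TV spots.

-4.5

Check each constraint at x*: airtime 228/228 (tight); budget 192/198 (slack 6); design 264/264 (tight).
Since budget is not tight, its dual is 0.
Dual feasibility on the basic columns requires 4·y_airtime + 4·y_design = 16, 5·y_airtime + 6·y_design = 21.
Solving: y_airtime = 3, y_design = 1.
Reduced cost of TV spots: c₃ − yᵀa₃ = 5.5 − (3·3 + 1·1) = 5.5 − 10 = -4.5.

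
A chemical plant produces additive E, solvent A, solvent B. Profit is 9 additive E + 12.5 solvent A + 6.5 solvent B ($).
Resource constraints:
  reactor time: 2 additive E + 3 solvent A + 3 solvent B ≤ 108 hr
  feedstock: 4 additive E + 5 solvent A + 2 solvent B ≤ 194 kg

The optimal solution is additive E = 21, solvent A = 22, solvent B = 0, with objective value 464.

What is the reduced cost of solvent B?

Both reactor time and feedstock are binding at x*.
Dual feasibility on the basic columns requires 2·y_reactor time + 4·y_feedstock = 9, 3·y_reactor time + 5·y_feedstock = 12.5.
Solving: y_reactor time = 2.5, y_feedstock = 1.
Reduced cost of solvent B: c₃ − yᵀa₃ = 6.5 − (2.5·3 + 1·2) = 6.5 − 9.5 = -3.

-3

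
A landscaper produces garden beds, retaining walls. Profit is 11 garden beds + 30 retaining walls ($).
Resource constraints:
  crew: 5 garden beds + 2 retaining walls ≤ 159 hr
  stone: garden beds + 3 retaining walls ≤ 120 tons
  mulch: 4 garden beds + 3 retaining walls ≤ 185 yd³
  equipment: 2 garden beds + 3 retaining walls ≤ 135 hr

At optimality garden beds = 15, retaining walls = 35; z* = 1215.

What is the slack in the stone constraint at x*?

stone used = 1·15 + 3·35 = 120; slack = 120 − 120 = 0.

0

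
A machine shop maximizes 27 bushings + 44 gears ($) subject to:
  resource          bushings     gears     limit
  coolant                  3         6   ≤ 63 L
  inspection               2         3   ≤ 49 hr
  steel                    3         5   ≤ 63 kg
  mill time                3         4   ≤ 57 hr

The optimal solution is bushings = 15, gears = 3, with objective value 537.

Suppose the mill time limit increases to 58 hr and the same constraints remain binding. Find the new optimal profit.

542

Binding: coolant and mill time. Non-binding: inspection (10 unused), steel (3 unused).
By complementary slackness, y = 0 for the non-binding constraints.
The binding rows give the dual system: 3·y_coolant + 3·y_mill time = 27 and 6·y_coolant + 4·y_mill time = 44.
Solving: y_coolant = 4, y_mill time = 5.
Δz = y_mill time·Δb = 5 × (1) = 5, so new z* = 537 + 5 = 542.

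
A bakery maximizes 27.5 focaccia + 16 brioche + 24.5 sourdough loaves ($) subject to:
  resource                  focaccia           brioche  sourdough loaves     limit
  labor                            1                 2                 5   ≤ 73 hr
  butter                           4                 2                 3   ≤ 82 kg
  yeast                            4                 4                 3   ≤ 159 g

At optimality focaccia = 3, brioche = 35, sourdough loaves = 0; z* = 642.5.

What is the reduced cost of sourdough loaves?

Check each constraint at x*: labor 73/73 (tight); butter 82/82 (tight); yeast 152/159 (slack 7).
Since yeast is not tight, its dual is 0.
Dual feasibility on the basic columns requires 1·y_labor + 4·y_butter = 27.5, 2·y_labor + 2·y_butter = 16.
This yields shadow prices y_labor = 1.5, y_butter = 6.5.
Reduced cost of sourdough loaves: c₃ − yᵀa₃ = 24.5 − (1.5·5 + 6.5·3) = 24.5 − 27 = -2.5.

-2.5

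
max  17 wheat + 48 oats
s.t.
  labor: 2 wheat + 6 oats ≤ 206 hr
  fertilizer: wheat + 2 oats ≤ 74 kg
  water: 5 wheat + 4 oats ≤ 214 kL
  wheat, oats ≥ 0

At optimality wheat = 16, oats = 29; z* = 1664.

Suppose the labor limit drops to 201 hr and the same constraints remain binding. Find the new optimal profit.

1629

Binding: labor and fertilizer. Non-binding: water (18 unused).
Slack constraints have shadow price 0 (complementary slackness).
The binding rows give the dual system: 2·y_labor + 1·y_fertilizer = 17 and 6·y_labor + 2·y_fertilizer = 48.
→ y_labor = 7 and y_fertilizer = 3.
Δz = y_labor·Δb = 7 × (-5) = -35, so new z* = 1664 − 35 = 1629.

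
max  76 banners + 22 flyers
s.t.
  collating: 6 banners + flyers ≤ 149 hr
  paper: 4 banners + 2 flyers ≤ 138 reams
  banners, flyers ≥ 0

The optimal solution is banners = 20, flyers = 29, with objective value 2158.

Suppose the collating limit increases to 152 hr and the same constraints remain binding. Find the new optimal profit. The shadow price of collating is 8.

Δb = 3, so new z* = 2158 + (8)·(3) = 2158 + 24 = 2182.

2182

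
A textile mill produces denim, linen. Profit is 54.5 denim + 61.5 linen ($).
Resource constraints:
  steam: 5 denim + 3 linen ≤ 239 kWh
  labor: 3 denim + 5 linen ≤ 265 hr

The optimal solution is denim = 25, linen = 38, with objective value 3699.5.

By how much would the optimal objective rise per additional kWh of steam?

At the optimum: steam uses 239 of 239 (binding); labor uses 265 of 265 (binding).
The binding rows give the dual system: 5·y_steam + 3·y_labor = 54.5 and 3·y_steam + 5·y_labor = 61.5.
→ y_steam = 5.5 and y_labor = 9.
Shadow price of steam = 5.5.

5.5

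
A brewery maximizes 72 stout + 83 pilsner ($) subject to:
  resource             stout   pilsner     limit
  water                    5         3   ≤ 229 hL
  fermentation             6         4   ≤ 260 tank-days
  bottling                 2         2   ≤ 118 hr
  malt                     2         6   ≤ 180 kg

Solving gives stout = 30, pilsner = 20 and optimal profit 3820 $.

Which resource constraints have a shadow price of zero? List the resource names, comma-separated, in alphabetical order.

bottling, water

water: 210/229 (slack 19)
fermentation: 260/260 (binding)
bottling: 100/118 (slack 18)
malt: 180/180 (binding)
By complementary slackness, a constraint with positive slack has shadow price 0 → bottling, water.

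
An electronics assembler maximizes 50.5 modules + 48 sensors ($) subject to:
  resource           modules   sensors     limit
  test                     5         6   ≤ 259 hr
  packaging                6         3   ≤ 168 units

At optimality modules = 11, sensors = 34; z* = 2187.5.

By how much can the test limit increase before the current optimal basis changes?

Binding constraints: test, packaging. The basis is B = [[5,6],[6,3]] with det -21.
Per unit increase in test, x* moves by d = (-0.1429, 0.2857).
The basis stays optimal until modules reaches 0; allowable increase = 77 hr.

77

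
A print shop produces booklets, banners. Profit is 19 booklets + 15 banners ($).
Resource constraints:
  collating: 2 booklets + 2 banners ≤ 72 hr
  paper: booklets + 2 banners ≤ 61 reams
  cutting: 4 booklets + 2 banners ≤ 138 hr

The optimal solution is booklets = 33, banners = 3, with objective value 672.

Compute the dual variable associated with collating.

5.5

Binding: collating and cutting. Non-binding: paper (22 unused).
Slack constraints have shadow price 0 (complementary slackness).
The binding rows give the dual system: 2·y_collating + 4·y_cutting = 19 and 2·y_collating + 2·y_cutting = 15.
→ y_collating = 5.5 and y_cutting = 2.
Shadow price of collating = 5.5.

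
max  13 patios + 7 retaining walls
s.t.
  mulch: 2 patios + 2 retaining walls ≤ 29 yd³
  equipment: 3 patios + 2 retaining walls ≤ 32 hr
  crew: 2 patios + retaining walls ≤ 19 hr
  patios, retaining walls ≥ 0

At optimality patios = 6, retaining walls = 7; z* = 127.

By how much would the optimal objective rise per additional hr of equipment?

Check each constraint at x*: mulch 26/29 (slack 3); equipment 32/32 (tight); crew 19/19 (tight).
Since mulch is not tight, its dual is 0.
The binding rows give the dual system: 3·y_equipment + 2·y_crew = 13 and 2·y_equipment + 1·y_crew = 7.
→ y_equipment = 1 and y_crew = 5.
Shadow price of equipment = 1.

1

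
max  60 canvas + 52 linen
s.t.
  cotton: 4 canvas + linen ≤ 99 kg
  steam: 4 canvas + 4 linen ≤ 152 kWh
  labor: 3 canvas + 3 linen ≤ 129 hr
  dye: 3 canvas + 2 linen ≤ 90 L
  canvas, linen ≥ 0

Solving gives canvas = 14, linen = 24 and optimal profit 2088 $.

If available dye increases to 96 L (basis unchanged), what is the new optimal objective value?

At the optimum: cotton uses 80 of 99 (slack = 19); steam uses 152 of 152 (binding); labor uses 114 of 129 (slack = 15); dye uses 90 of 90 (binding).
Since cotton, labor are not tight, their duals are 0.
Dual feasibility on the basic columns requires 4·y_steam + 3·y_dye = 60, 4·y_steam + 2·y_dye = 52.
Solving: y_steam = 9, y_dye = 8.
Δz = y_dye·Δb = 8 × (6) = 48, so new z* = 2088 + 48 = 2136.

2136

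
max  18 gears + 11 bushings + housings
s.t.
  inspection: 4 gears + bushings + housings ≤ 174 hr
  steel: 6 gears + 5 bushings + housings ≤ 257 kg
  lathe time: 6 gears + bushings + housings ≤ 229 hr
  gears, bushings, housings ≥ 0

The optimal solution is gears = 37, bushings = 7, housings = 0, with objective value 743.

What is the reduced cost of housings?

At the optimum: inspection uses 155 of 174 (slack = 19); steel uses 257 of 257 (binding); lathe time uses 229 of 229 (binding).
Since inspection is not tight, its dual is 0.
Dual feasibility on the basic columns requires 6·y_steel + 6·y_lathe time = 18, 5·y_steel + 1·y_lathe time = 11.
This yields shadow prices y_steel = 2, y_lathe time = 1.
Reduced cost of housings: c₃ − yᵀa₃ = 1 − (2·1 + 1·1) = 1 − 3 = -2.

-2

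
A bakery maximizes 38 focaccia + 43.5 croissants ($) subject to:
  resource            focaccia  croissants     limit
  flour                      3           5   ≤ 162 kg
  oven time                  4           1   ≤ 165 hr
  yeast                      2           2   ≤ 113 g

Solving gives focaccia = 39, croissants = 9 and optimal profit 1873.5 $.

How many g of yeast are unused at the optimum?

yeast used = 2·39 + 2·9 = 96; slack = 113 − 96 = 17.

17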